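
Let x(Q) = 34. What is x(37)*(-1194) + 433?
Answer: -40163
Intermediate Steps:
x(37)*(-1194) + 433 = 34*(-1194) + 433 = -40596 + 433 = -40163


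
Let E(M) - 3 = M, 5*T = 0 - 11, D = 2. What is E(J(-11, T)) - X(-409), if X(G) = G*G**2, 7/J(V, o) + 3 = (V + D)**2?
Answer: 5336598703/78 ≈ 6.8418e+7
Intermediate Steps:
T = -11/5 (T = (0 - 11)/5 = (1/5)*(-11) = -11/5 ≈ -2.2000)
J(V, o) = 7/(-3 + (2 + V)**2) (J(V, o) = 7/(-3 + (V + 2)**2) = 7/(-3 + (2 + V)**2))
X(G) = G**3
E(M) = 3 + M
E(J(-11, T)) - X(-409) = (3 + 7/(-3 + (2 - 11)**2)) - 1*(-409)**3 = (3 + 7/(-3 + (-9)**2)) - 1*(-68417929) = (3 + 7/(-3 + 81)) + 68417929 = (3 + 7/78) + 68417929 = 241/78 + 68417929 = 5336598703/78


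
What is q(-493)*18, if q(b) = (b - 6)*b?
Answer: 4428126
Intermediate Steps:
q(b) = b*(-6 + b) (q(b) = (-6 + b)*b = b*(-6 + b))
q(-493)*18 = -493*(-6 - 493)*18 = -493*(-499)*18 = 246007*18 = 4428126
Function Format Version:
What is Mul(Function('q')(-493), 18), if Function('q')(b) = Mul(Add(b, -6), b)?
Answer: 4428126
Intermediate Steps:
Function('q')(b) = Mul(b, Add(-6, b)) (Function('q')(b) = Mul(Add(-6, b), b) = Mul(b, Add(-6, b)))
Mul(Function('q')(-493), 18) = Mul(Mul(-493, Add(-6, -493)), 18) = Mul(Mul(-493, -499), 18) = Mul(246007, 18) = 4428126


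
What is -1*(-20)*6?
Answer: 120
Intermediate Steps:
-1*(-20)*6 = 20*6 = 120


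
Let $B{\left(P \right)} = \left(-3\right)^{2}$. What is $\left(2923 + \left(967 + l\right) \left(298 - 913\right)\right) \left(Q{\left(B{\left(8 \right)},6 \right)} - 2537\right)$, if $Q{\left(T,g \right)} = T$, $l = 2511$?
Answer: $5399926816$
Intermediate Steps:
$B{\left(P \right)} = 9$
$\left(2923 + \left(967 + l\right) \left(298 - 913\right)\right) \left(Q{\left(B{\left(8 \right)},6 \right)} - 2537\right) = \left(2923 + \left(967 + 2511\right) \left(298 - 913\right)\right) \left(9 - 2537\right) = \left(2923 + 3478 \left(-615\right)\right) \left(-2528\right) = \left(2923 - 2138970\right) \left(-2528\right) = \left(-2136047\right) \left(-2528\right) = 5399926816$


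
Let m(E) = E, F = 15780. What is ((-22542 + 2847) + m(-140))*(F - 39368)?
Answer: 467867980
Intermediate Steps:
((-22542 + 2847) + m(-140))*(F - 39368) = ((-22542 + 2847) - 140)*(15780 - 39368) = (-19695 - 140)*(-23588) = -19835*(-23588) = 467867980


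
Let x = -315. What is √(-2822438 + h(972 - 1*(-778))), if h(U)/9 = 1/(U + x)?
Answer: I*√5812034877635/1435 ≈ 1680.0*I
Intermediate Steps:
h(U) = 9/(-315 + U) (h(U) = 9/(U - 315) = 9/(-315 + U))
√(-2822438 + h(972 - 1*(-778))) = √(-2822438 + 9/(-315 + (972 - 1*(-778)))) = √(-2822438 + 9/(-315 + (972 + 778))) = √(-2822438 + 9/(-315 + 1750)) = √(-2822438 + 9/1435) = √(-4050198521/1435) = I*√5812034877635/1435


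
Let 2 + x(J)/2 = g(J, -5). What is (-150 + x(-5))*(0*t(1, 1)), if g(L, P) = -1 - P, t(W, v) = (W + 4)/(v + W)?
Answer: 0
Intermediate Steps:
t(W, v) = (4 + W)/(W + v)
x(J) = 4 (x(J) = -4 + 2*(-1 - 1*(-5)) = -4 + 2*(-1 + 5) = -4 + 2*4 = -4 + 8 = 4)
(-150 + x(-5))*(0*t(1, 1)) = (-150 + 4)*(0*((4 + 1)/(1 + 1))) = -0*5/2 = -146*0 = 0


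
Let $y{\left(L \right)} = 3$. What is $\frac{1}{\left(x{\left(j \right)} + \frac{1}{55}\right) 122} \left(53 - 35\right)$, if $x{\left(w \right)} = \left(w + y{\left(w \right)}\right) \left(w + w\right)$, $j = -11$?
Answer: $\frac{165}{196847} \approx 0.00083821$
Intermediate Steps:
$x{\left(w \right)} = 2 w \left(3 + w\right)$ ($x{\left(w \right)} = \left(w + 3\right) \left(w + w\right) = \left(3 + w\right) 2 w = 2 w \left(3 + w\right)$)
$\frac{1}{\left(x{\left(j \right)} + \frac{1}{55}\right) 122} \left(53 - 35\right) = \frac{1}{\left(2 \left(-11\right) \left(3 - 11\right) + \frac{1}{55}\right) 122} \left(53 - 35\right) = \frac{1}{2 \left(-11\right) \left(-8\right) + \frac{1}{55}} \cdot \frac{1}{122} \cdot 18 = \frac{1}{176 + \frac{1}{55}} \cdot \frac{1}{122} \cdot 18 = \frac{1}{\frac{9681}{55}} \cdot \frac{1}{122} \cdot 18 = \frac{55}{9681} \cdot \frac{1}{122} \cdot 18 = \frac{55}{1181082} \cdot 18 = \frac{165}{196847}$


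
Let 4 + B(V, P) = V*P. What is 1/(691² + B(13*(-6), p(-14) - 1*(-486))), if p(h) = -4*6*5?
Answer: 1/448929 ≈ 2.2275e-6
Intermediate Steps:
p(h) = -120 (p(h) = -24*5 = -120)
B(V, P) = -4 + P*V (B(V, P) = -4 + V*P = -4 + P*V)
1/(691² + B(13*(-6), p(-14) - 1*(-486))) = 1/(691² + (-4 + (-120 - 1*(-486))*(13*(-6)))) = 1/(477481 + (-4 + (-120 + 486)*(-78))) = 1/(477481 + (-4 + 366*(-78))) = 1/(477481 + (-4 - 28548)) = 1/(477481 - 28552) = 1/448929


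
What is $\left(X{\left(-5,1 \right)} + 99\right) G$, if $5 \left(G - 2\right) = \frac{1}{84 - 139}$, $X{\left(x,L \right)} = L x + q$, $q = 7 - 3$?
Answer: $\frac{53802}{275} \approx 195.64$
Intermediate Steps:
$q = 4$ ($q = 7 - 3 = 4$)
$X{\left(x,L \right)} = 4 + L x$ ($X{\left(x,L \right)} = L x + 4 = 4 + L x$)
$G = \frac{549}{275}$ ($G = 2 + \frac{1}{5 \left(84 - 139\right)} = 2 + \frac{1}{5 \left(-55\right)} = 2 + \frac{1}{5} \left(- \frac{1}{55}\right) = 2 - \frac{1}{275} = \frac{549}{275} \approx 1.9964$)
$\left(X{\left(-5,1 \right)} + 99\right) G = \left(\left(4 + 1 \left(-5\right)\right) + 99\right) \frac{549}{275} = \left(\left(4 - 5\right) + 99\right) \frac{549}{275} = \left(-1 + 99\right) \frac{549}{275} = 98 \cdot \frac{549}{275} = \frac{53802}{275}$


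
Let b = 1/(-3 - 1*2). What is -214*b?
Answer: 214/5 ≈ 42.800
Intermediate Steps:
b = -⅕ (b = 1/(-3 - 2) = 1/(-5) = -⅕ ≈ -0.20000)
-214*b = -214*(-⅕) = 214/5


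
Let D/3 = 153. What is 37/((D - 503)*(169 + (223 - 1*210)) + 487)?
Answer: -37/7521 ≈ -0.0049196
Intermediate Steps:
D = 459 (D = 3*153 = 459)
37/((D - 503)*(169 + (223 - 1*210)) + 487) = 37/((459 - 503)*(169 + (223 - 1*210)) + 487) = 37/(-44*(169 + (223 - 210)) + 487) = 37/(-44*(169 + 13) + 487) = 37/(-44*182 + 487) = 37/(-8008 + 487) = 37/(-7521) = 37*(-1/7521) = -37/7521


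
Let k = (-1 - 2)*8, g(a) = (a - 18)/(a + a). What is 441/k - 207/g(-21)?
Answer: -25095/104 ≈ -241.30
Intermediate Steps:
g(a) = (-18 + a)/(2*a) (g(a) = (-18 + a)/((2*a)) = (-18 + a)*(1/(2*a)) = (-18 + a)/(2*a))
k = -24 (k = -3*8 = -24)
441/k - 207/g(-21) = 441/(-24) - 207*(-42/(-18 - 21)) = 441*(-1/24) - 207/((½)*(-1/21)*(-39)) = -147/8 - 207/13/14 = -147/8 - 207*14/13 = -147/8 - 2898/13 = -25095/104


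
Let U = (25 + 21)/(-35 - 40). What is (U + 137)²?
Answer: 104632441/5625 ≈ 18601.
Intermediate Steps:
U = -46/75 (U = 46/(-75) = 46*(-1/75) = -46/75 ≈ -0.61333)
(U + 137)² = (-46/75 + 137)² = (10229/75)² = 104632441/5625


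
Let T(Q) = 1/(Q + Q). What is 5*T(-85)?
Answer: -1/34 ≈ -0.029412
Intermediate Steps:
T(Q) = 1/(2*Q)
5*T(-85) = 5*((½)/(-85)) = 5*((½)*(-1/85)) = 5*(-1/170) = -1/34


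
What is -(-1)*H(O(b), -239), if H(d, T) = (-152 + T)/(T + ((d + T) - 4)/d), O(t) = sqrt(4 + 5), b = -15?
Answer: 391/319 ≈ 1.2257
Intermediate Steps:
O(t) = 3 (O(t) = sqrt(9) = 3)
H(d, T) = (-152 + T)/(T + (-4 + T + d)/d) (H(d, T) = (-152 + T)/(T + ((T + d) - 4)/d) = (-152 + T)/(T + (-4 + T + d)/d))
-(-1)*H(O(b), -239) = -(-1)*3*(-152 - 239)/(-4 - 239 + 3 - 239*3) = -(-1)*3*(-391)/(-4 - 239 + 3 - 717) = -(-1)*3*(-391)/(-957) = -(-1)*3*(-1/957)*(-391) = -(-1)*391/319 = -1*(-391/319) = 391/319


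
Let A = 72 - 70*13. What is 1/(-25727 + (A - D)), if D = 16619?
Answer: -1/43184 ≈ -2.3157e-5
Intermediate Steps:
A = -838 (A = 72 - 910 = -838)
1/(-25727 + (A - D)) = 1/(-25727 + (-838 - 1*16619)) = 1/(-25727 + (-838 - 16619)) = 1/(-25727 - 17457) = 1/(-43184) = -1/43184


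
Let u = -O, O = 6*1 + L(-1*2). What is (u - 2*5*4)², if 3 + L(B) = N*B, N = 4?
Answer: 1225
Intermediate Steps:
L(B) = -3 + 4*B
O = -5 (O = 6*1 + (-3 + 4*(-1*2)) = 6 + (-3 + 4*(-2)) = 6 + (-3 - 8) = 6 - 11 = -5)
u = 5 (u = -1*(-5) = 5)
(u - 2*5*4)² = (5 - 2*5*4)² = (5 - 10*4)² = (5 - 40)² = (-35)² = 1225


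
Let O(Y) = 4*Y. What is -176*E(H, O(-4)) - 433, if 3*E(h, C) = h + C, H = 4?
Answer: 271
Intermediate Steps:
E(h, C) = C/3 + h/3 (E(h, C) = (h + C)/3 = (C + h)/3 = C/3 + h/3)
-176*E(H, O(-4)) - 433 = -176*((4*(-4))/3 + (⅓)*4) - 433 = -176*((⅓)*(-16) + 4/3) - 433 = -176*(-16/3 + 4/3) - 433 = -176*(-4) - 433 = 704 - 433 = 271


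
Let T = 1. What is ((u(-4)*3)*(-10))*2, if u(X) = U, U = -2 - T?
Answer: 180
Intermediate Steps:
U = -3 (U = -2 - 1*1 = -2 - 1 = -3)
u(X) = -3
((u(-4)*3)*(-10))*2 = (-3*3*(-10))*2 = -9*(-10)*2 = 90*2 = 180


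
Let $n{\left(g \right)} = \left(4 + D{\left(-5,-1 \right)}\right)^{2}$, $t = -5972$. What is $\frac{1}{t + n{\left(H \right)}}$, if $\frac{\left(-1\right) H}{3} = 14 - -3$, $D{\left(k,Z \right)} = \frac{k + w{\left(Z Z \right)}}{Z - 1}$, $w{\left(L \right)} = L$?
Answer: $- \frac{1}{5936} \approx -0.00016846$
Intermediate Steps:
$D{\left(k,Z \right)} = \frac{k + Z^{2}}{-1 + Z}$ ($D{\left(k,Z \right)} = \frac{k + Z Z}{Z - 1} = \frac{k + Z^{2}}{-1 + Z}$)
$H = -51$ ($H = - 3 \left(14 - -3\right) = - 3 \left(14 + 3\right) = \left(-3\right) 17 = -51$)
$n{\left(g \right)} = 36$ ($n{\left(g \right)} = \left(4 + \frac{-5 + \left(-1\right)^{2}}{-1 - 1}\right)^{2} = \left(4 + \frac{-5 + 1}{-2}\right)^{2} = \left(4 - -2\right)^{2} = \left(4 + 2\right)^{2} = 6^{2} = 36$)
$\frac{1}{t + n{\left(H \right)}} = \frac{1}{-5972 + 36} = \frac{1}{-5936} = - \frac{1}{5936}$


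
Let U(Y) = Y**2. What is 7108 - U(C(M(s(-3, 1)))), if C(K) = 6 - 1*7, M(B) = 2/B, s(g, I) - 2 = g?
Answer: 7107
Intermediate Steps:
s(g, I) = 2 + g
C(K) = -1 (C(K) = 6 - 7 = -1)
7108 - U(C(M(s(-3, 1)))) = 7108 - 1*(-1)**2 = 7108 - 1*1 = 7108 - 1 = 7107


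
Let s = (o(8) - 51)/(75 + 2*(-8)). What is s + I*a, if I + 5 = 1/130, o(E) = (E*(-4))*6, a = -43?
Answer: 1614923/7670 ≈ 210.55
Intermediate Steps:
o(E) = -24*E (o(E) = -4*E*6 = -24*E)
I = -649/130 (I = -5 + 1/130 = -649/130 ≈ -4.9923)
s = -243/59 (s = (-24*8 - 51)/(75 + 2*(-8)) = (-192 - 51)/(75 - 16) = -243/59 ≈ -4.1186)
s + I*a = -243/59 - 649/130*(-43) = -243/59 + 27907/130 = 1614923/7670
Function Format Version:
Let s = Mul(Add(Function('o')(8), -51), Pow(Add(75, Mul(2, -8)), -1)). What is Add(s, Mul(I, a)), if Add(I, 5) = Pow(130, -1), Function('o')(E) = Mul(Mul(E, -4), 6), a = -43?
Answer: Rational(1614923, 7670) ≈ 210.55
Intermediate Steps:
Function('o')(E) = Mul(-24, E) (Function('o')(E) = Mul(Mul(-4, E), 6) = Mul(-24, E))
I = Rational(-649, 130) (I = Add(-5, Pow(130, -1)) = Add(-5, Rational(1, 130)) = Rational(-649, 130) ≈ -4.9923)
s = Rational(-243, 59) (s = Mul(Add(Mul(-24, 8), -51), Pow(Add(75, Mul(2, -8)), -1)) = Mul(Add(-192, -51), Pow(Add(75, -16), -1)) = Mul(-243, Pow(59, -1)) = Mul(-243, Rational(1, 59)) = Rational(-243, 59) ≈ -4.1186)
Add(s, Mul(I, a)) = Add(Rational(-243, 59), Mul(Rational(-649, 130), -43)) = Add(Rational(-243, 59), Rational(27907, 130)) = Rational(1614923, 7670)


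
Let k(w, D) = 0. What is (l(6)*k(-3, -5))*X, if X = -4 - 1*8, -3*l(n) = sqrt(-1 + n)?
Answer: 0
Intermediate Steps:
l(n) = -sqrt(-1 + n)/3
X = -12 (X = -4 - 8 = -12)
(l(6)*k(-3, -5))*X = (-sqrt(-1 + 6)/3*0)*(-12) = (-sqrt(5)/3*0)*(-12) = 0*(-12) = 0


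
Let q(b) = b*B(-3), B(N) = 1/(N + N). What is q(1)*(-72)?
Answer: 12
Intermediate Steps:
B(N) = 1/(2*N)
q(b) = -b/6 (q(b) = b*((½)/(-3)) = b*((½)*(-⅓)) = b*(-⅙) = -b/6)
q(1)*(-72) = -⅙*1*(-72) = -⅙*(-72) = 12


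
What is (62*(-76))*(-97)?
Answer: 457064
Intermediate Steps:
(62*(-76))*(-97) = -4712*(-97) = 457064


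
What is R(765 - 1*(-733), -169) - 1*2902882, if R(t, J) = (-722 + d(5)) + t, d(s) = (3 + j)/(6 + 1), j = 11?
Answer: -2902104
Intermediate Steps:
d(s) = 2 (d(s) = (3 + 11)/(6 + 1) = 14/7 = 14*(⅐) = 2)
R(t, J) = -720 + t (R(t, J) = (-722 + 2) + t = -720 + t)
R(765 - 1*(-733), -169) - 1*2902882 = (-720 + (765 - 1*(-733))) - 1*2902882 = (-720 + (765 + 733)) - 2902882 = (-720 + 1498) - 2902882 = 778 - 2902882 = -2902104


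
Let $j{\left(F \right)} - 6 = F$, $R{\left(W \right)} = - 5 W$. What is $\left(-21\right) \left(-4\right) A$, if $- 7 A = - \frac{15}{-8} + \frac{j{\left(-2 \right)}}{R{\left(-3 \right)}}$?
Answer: $- \frac{257}{10} \approx -25.7$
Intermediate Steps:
$j{\left(F \right)} = 6 + F$
$A = - \frac{257}{840}$ ($A = - \frac{- \frac{15}{-8} + \frac{6 - 2}{\left(-5\right) \left(-3\right)}}{7} = - \frac{\left(-15\right) \left(- \frac{1}{8}\right) + \frac{4}{15}}{7} = - \frac{\frac{15}{8} + 4 \cdot \frac{1}{15}}{7} = - \frac{\frac{15}{8} + \frac{4}{15}}{7} = \left(- \frac{1}{7}\right) \frac{257}{120} = - \frac{257}{840} \approx -0.30595$)
$\left(-21\right) \left(-4\right) A = \left(-21\right) \left(-4\right) \left(- \frac{257}{840}\right) = 84 \left(- \frac{257}{840}\right) = - \frac{257}{10}$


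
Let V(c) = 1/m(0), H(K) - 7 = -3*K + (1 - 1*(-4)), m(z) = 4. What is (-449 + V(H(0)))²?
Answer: 3222025/16 ≈ 2.0138e+5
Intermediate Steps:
H(K) = 12 - 3*K (H(K) = 7 + (-3*K + (1 - 1*(-4))) = 7 + (-3*K + (1 + 4)) = 7 + (-3*K + 5) = 7 + (5 - 3*K) = 12 - 3*K)
V(c) = ¼ (V(c) = 1/4 = ¼)
(-449 + V(H(0)))² = (-449 + ¼)² = (-1795/4)² = 3222025/16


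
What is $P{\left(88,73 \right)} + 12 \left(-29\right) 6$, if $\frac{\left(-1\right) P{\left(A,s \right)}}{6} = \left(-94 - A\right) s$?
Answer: $77628$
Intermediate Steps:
$P{\left(A,s \right)} = - 6 s \left(-94 - A\right)$ ($P{\left(A,s \right)} = - 6 \left(-94 - A\right) s = - 6 s \left(-94 - A\right)$)
$P{\left(88,73 \right)} + 12 \left(-29\right) 6 = 6 \cdot 73 \left(94 + 88\right) + 12 \left(-29\right) 6 = 6 \cdot 73 \cdot 182 - 2088 = 79716 - 2088 = 77628$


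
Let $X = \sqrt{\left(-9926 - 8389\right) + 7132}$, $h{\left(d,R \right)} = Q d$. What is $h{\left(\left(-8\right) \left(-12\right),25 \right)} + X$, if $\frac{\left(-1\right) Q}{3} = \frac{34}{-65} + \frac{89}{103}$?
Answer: $- \frac{657504}{6695} + i \sqrt{11183} \approx -98.208 + 105.75 i$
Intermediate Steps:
$Q = - \frac{6849}{6695}$ ($Q = - 3 \left(\frac{34}{-65} + \frac{89}{103}\right) = - 3 \left(34 \left(- \frac{1}{65}\right) + 89 \cdot \frac{1}{103}\right) = - 3 \left(- \frac{34}{65} + \frac{89}{103}\right) = \left(-3\right) \frac{2283}{6695} = - \frac{6849}{6695} \approx -1.023$)
$h{\left(d,R \right)} = - \frac{6849 d}{6695}$
$X = i \sqrt{11183}$ ($X = \sqrt{\left(-9926 - 8389\right) + 7132} = \sqrt{-18315 + 7132} = \sqrt{-11183} = i \sqrt{11183} \approx 105.75 i$)
$h{\left(\left(-8\right) \left(-12\right),25 \right)} + X = - \frac{6849 \left(\left(-8\right) \left(-12\right)\right)}{6695} + i \sqrt{11183} = \left(- \frac{6849}{6695}\right) 96 + i \sqrt{11183} = - \frac{657504}{6695} + i \sqrt{11183}$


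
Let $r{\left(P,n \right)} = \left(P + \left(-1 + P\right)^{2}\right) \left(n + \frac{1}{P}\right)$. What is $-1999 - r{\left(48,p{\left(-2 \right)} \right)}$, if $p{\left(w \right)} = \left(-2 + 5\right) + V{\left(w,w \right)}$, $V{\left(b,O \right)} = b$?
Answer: $- \frac{206545}{48} \approx -4303.0$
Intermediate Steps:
$p{\left(w \right)} = 3 + w$ ($p{\left(w \right)} = \left(-2 + 5\right) + w = 3 + w$)
$-1999 - r{\left(48,p{\left(-2 \right)} \right)} = -1999 - \left(1 + 48 \left(3 - 2\right) + \left(3 - 2\right) \left(-1 + 48\right)^{2} + \frac{\left(-1 + 48\right)^{2}}{48}\right) = -1999 - \left(1 + 48 \cdot 1 + 1 \cdot 47^{2} + \frac{47^{2}}{48}\right) = -1999 - \left(1 + 48 + 1 \cdot 2209 + \frac{1}{48} \cdot 2209\right) = -1999 - \left(1 + 48 + 2209 + \frac{2209}{48}\right) = -1999 - \frac{110593}{48} = - \frac{206545}{48}$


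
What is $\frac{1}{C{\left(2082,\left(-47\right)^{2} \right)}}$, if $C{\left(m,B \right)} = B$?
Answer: $\frac{1}{2209} \approx 0.00045269$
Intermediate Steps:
$\frac{1}{C{\left(2082,\left(-47\right)^{2} \right)}} = \frac{1}{\left(-47\right)^{2}} = \frac{1}{2209}$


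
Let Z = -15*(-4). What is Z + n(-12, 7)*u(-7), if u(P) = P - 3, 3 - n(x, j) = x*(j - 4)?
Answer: -330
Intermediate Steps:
Z = 60
n(x, j) = 3 - x*(-4 + j) (n(x, j) = 3 - x*(j - 4) = 3 - x*(-4 + j))
u(P) = -3 + P
Z + n(-12, 7)*u(-7) = 60 + (3 + 4*(-12) - 1*7*(-12))*(-3 - 7) = 60 + (3 - 48 + 84)*(-10) = 60 + 39*(-10) = 60 - 390 = -330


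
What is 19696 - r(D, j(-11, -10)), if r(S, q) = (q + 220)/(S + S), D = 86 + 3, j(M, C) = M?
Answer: 3505679/178 ≈ 19695.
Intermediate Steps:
D = 89
r(S, q) = (220 + q)/(2*S) (r(S, q) = (220 + q)/((2*S)) = (220 + q)*(1/(2*S)) = (220 + q)/(2*S))
19696 - r(D, j(-11, -10)) = 19696 - (220 - 11)/(2*89) = 19696 - 209/(2*89) = 19696 - 1*209/178 = 19696 - 209/178 = 3505679/178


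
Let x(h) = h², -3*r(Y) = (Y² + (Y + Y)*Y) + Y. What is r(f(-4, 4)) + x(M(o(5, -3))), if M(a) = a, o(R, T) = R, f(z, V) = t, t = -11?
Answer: -277/3 ≈ -92.333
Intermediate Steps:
f(z, V) = -11
r(Y) = -Y² - Y/3 (r(Y) = -((Y² + (Y + Y)*Y) + Y)/3 = -((Y² + (2*Y)*Y) + Y)/3 = -((Y² + 2*Y²) + Y)/3 = -(3*Y² + Y)/3 = -(Y + 3*Y²)/3 = -Y² - Y/3)
r(f(-4, 4)) + x(M(o(5, -3))) = -1*(-11)*(⅓ - 11) + 5² = -1*(-11)*(-32/3) + 25 = -352/3 + 25 = -277/3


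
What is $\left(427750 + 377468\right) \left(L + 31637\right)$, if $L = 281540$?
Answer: $252175757586$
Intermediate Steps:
$\left(427750 + 377468\right) \left(L + 31637\right) = \left(427750 + 377468\right) \left(281540 + 31637\right) = 805218 \cdot 313177 = 252175757586$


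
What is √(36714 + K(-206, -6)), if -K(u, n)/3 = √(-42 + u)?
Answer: √(36714 - 6*I*√62) ≈ 191.61 - 0.123*I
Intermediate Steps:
K(u, n) = -3*√(-42 + u)
√(36714 + K(-206, -6)) = √(36714 - 3*√(-42 - 206)) = √(36714 - 6*I*√62)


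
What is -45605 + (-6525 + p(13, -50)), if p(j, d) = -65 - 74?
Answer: -52269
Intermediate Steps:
p(j, d) = -139
-45605 + (-6525 + p(13, -50)) = -45605 + (-6525 - 139) = -45605 - 6664 = -52269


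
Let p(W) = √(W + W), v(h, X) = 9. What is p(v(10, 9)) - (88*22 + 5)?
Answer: -1941 + 3*√2 ≈ -1936.8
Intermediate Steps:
p(W) = √2*√W (p(W) = √(2*W) = √2*√W)
p(v(10, 9)) - (88*22 + 5) = √2*√9 - (88*22 + 5) = √2*3 - (1936 + 5) = 3*√2 - 1*1941 = 3*√2 - 1941 = -1941 + 3*√2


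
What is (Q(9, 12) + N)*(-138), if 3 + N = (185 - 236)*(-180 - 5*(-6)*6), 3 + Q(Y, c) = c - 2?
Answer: -552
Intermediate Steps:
Q(Y, c) = -5 + c (Q(Y, c) = -3 + (c - 2) = -3 + (-2 + c) = -5 + c)
N = -3 (N = -3 + (185 - 236)*(-180 - 5*(-6)*6) = -3 - 51*(-180 + 30*6) = -3 - 51*(-180 + 180) = -3 - 51*0 = -3 + 0 = -3)
(Q(9, 12) + N)*(-138) = ((-5 + 12) - 3)*(-138) = (7 - 3)*(-138) = 4*(-138) = -552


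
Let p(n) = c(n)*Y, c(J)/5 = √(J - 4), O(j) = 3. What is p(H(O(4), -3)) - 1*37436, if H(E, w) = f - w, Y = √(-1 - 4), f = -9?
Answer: -37436 - 25*√2 ≈ -37471.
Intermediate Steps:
Y = I*√5 (Y = √(-5) = I*√5 ≈ 2.2361*I)
c(J) = 5*√(-4 + J) (c(J) = 5*√(J - 4) = 5*√(-4 + J))
H(E, w) = -9 - w
p(n) = 5*I*√5*√(-4 + n) (p(n) = (5*√(-4 + n))*(I*√5) = 5*I*√5*√(-4 + n))
p(H(O(4), -3)) - 1*37436 = 5*I*√5*√(-4 + (-9 - 1*(-3))) - 1*37436 = 5*I*√5*√(-4 + (-9 + 3)) - 37436 = 5*I*√5*√(-4 - 6) - 37436 = 5*I*√5*√(-10) - 37436 = 5*I*√5*(I*√10) - 37436 = -25*√2 - 37436 = -37436 - 25*√2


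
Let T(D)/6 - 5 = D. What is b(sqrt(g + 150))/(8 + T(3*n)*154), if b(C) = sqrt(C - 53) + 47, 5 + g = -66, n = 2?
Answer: 47/10172 + sqrt(-53 + sqrt(79))/10172 ≈ 0.0046205 + 0.00065294*I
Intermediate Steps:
g = -71 (g = -5 - 66 = -71)
T(D) = 30 + 6*D
b(C) = 47 + sqrt(-53 + C) (b(C) = sqrt(-53 + C) + 47 = 47 + sqrt(-53 + C))
b(sqrt(g + 150))/(8 + T(3*n)*154) = (47 + sqrt(-53 + sqrt(-71 + 150)))/(8 + (30 + 6*(3*2))*154) = (47 + sqrt(-53 + sqrt(79)))/(8 + (30 + 6*6)*154) = (47 + sqrt(-53 + sqrt(79)))/(8 + (30 + 36)*154) = (47 + sqrt(-53 + sqrt(79)))/(8 + 66*154) = (47 + sqrt(-53 + sqrt(79)))/(8 + 10164) = (47 + sqrt(-53 + sqrt(79)))/10172 = (47 + sqrt(-53 + sqrt(79)))*(1/10172) = 47/10172 + sqrt(-53 + sqrt(79))/10172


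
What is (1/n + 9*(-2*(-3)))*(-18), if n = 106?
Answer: -51525/53 ≈ -972.17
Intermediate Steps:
(1/n + 9*(-2*(-3)))*(-18) = (1/106 + 9*(-2*(-3)))*(-18) = (1/106 + 9*6)*(-18) = (1/106 + 54)*(-18) = (5725/106)*(-18) = -51525/53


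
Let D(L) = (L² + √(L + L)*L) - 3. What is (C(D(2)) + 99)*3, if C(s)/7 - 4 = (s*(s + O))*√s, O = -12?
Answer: 381 - 735*√5 ≈ -1262.5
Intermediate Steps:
D(L) = -3 + L² + √2*L^(3/2) (D(L) = (L² + √(2*L)*L) - 3 = (L² + (√2*√L)*L) - 3 = (L² + √2*L^(3/2)) - 3 = -3 + L² + √2*L^(3/2))
C(s) = 28 + 7*s^(3/2)*(-12 + s) (C(s) = 28 + 7*((s*(s - 12))*√s) = 28 + 7*((s*(-12 + s))*√s) = 28 + 7*(s^(3/2)*(-12 + s)) = 28 + 7*s^(3/2)*(-12 + s))
(C(D(2)) + 99)*3 = ((28 - 84*(-3 + 2² + √2*2^(3/2))^(3/2) + 7*(-3 + 2² + √2*2^(3/2))^(5/2)) + 99)*3 = ((28 - 84*(-3 + 4 + √2*(2*√2))^(3/2) + 7*(-3 + 4 + √2*(2*√2))^(5/2)) + 99)*3 = ((28 - 84*(-3 + 4 + 4)^(3/2) + 7*(-3 + 4 + 4)^(5/2)) + 99)*3 = ((28 - 420*√5 + 7*5^(5/2)) + 99)*3 = ((28 - 420*√5 + 7*(25*√5)) + 99)*3 = ((28 - 420*√5 + 175*√5) + 99)*3 = ((28 - 245*√5) + 99)*3 = (127 - 245*√5)*3 = 381 - 735*√5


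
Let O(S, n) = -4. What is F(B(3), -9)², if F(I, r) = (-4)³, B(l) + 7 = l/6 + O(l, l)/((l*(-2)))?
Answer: 4096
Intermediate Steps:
B(l) = -7 + 2/l + l/6 (B(l) = -7 + (l/6 - 4*(-1/(2*l))) = -7 + (l*(⅙) - 4*(-1/(2*l))) = -7 + (l/6 - (-2)/l) = -7 + (l/6 + 2/l) = -7 + (2/l + l/6) = -7 + 2/l + l/6)
F(I, r) = -64
F(B(3), -9)² = (-64)² = 4096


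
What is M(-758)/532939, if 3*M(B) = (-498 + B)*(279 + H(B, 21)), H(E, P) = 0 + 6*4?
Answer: -126856/532939 ≈ -0.23803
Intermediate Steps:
H(E, P) = 24 (H(E, P) = 0 + 24 = 24)
M(B) = -50298 + 101*B (M(B) = ((-498 + B)*(279 + 24))/3 = ((-498 + B)*303)/3 = (-150894 + 303*B)/3 = -50298 + 101*B)
M(-758)/532939 = (-50298 + 101*(-758))/532939 = (-50298 - 76558)*(1/532939) = -126856*1/532939 = -126856/532939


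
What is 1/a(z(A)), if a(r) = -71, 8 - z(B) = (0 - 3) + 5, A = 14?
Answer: -1/71 ≈ -0.014085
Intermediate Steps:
z(B) = 6 (z(B) = 8 - ((0 - 3) + 5) = 8 - (-3 + 5) = 8 - 1*2 = 8 - 2 = 6)
1/a(z(A)) = 1/(-71) = -1/71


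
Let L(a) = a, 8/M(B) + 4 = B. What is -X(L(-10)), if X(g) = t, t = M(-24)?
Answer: 2/7 ≈ 0.28571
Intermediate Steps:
M(B) = 8/(-4 + B)
t = -2/7 (t = 8/(-4 - 24) = 8/(-28) = 8*(-1/28) = -2/7 ≈ -0.28571)
X(g) = -2/7
-X(L(-10)) = -1*(-2/7) = 2/7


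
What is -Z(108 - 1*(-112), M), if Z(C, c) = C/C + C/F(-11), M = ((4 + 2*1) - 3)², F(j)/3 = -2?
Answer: 107/3 ≈ 35.667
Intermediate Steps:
F(j) = -6 (F(j) = 3*(-2) = -6)
M = 9 (M = ((4 + 2) - 3)² = (6 - 3)² = 3² = 9)
Z(C, c) = 1 - C/6 (Z(C, c) = C/C + C/(-6) = 1 + C*(-⅙) = 1 - C/6)
-Z(108 - 1*(-112), M) = -(1 - (108 - 1*(-112))/6) = -(1 - (108 + 112)/6) = -(1 - ⅙*220) = -(1 - 110/3) = -1*(-107/3) = 107/3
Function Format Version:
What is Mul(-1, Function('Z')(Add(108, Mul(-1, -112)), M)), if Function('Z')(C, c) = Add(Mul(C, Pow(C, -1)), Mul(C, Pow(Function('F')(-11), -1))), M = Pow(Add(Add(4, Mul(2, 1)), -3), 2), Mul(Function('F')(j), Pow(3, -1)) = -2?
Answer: Rational(107, 3) ≈ 35.667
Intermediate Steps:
Function('F')(j) = -6 (Function('F')(j) = Mul(3, -2) = -6)
M = 9 (M = Pow(Add(Add(4, 2), -3), 2) = Pow(Add(6, -3), 2) = Pow(3, 2) = 9)
Function('Z')(C, c) = Add(1, Mul(Rational(-1, 6), C)) (Function('Z')(C, c) = Add(Mul(C, Pow(C, -1)), Mul(C, Pow(-6, -1))) = Add(1, Mul(C, Rational(-1, 6))) = Add(1, Mul(Rational(-1, 6), C)))
Mul(-1, Function('Z')(Add(108, Mul(-1, -112)), M)) = Mul(-1, Add(1, Mul(Rational(-1, 6), Add(108, Mul(-1, -112))))) = Mul(-1, Add(1, Mul(Rational(-1, 6), Add(108, 112)))) = Mul(-1, Add(1, Mul(Rational(-1, 6), 220))) = Mul(-1, Add(1, Rational(-110, 3))) = Mul(-1, Rational(-107, 3)) = Rational(107, 3)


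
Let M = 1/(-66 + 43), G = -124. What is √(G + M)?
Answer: 3*I*√7291/23 ≈ 11.137*I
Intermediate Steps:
M = -1/23 (M = 1/(-23) = -1/23 ≈ -0.043478)
√(G + M) = √(-124 - 1/23) = √(-2853/23) = 3*I*√7291/23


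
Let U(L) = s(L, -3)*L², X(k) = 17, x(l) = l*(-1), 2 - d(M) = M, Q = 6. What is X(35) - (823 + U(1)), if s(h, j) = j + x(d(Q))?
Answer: -807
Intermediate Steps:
d(M) = 2 - M
x(l) = -l
s(h, j) = 4 + j (s(h, j) = j - (2 - 1*6) = j - (2 - 6) = j - 1*(-4) = j + 4 = 4 + j)
U(L) = L² (U(L) = (4 - 3)*L² = 1*L² = L²)
X(35) - (823 + U(1)) = 17 - (823 + 1²) = 17 - (823 + 1) = 17 - 1*824 = 17 - 824 = -807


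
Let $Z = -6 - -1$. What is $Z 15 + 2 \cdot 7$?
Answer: $-61$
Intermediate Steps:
$Z = -5$ ($Z = -6 + 1 = -5$)
$Z 15 + 2 \cdot 7 = \left(-5\right) 15 + 2 \cdot 7 = -75 + 14 = -61$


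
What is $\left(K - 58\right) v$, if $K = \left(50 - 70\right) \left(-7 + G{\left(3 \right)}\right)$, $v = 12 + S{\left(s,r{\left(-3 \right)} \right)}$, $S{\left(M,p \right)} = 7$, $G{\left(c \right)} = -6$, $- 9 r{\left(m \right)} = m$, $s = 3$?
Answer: $3838$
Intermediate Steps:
$r{\left(m \right)} = - \frac{m}{9}$
$v = 19$ ($v = 12 + 7 = 19$)
$K = 260$ ($K = \left(50 - 70\right) \left(-7 - 6\right) = \left(-20\right) \left(-13\right) = 260$)
$\left(K - 58\right) v = \left(260 - 58\right) 19 = 202 \cdot 19 = 3838$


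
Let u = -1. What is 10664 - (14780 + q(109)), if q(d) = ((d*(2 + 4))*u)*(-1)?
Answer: -4770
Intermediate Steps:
q(d) = 6*d (q(d) = ((d*(2 + 4))*(-1))*(-1) = ((d*6)*(-1))*(-1) = ((6*d)*(-1))*(-1) = -6*d*(-1) = 6*d)
10664 - (14780 + q(109)) = 10664 - (14780 + 6*109) = 10664 - (14780 + 654) = 10664 - 1*15434 = 10664 - 15434 = -4770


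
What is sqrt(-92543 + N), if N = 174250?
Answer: sqrt(81707) ≈ 285.84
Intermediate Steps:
sqrt(-92543 + N) = sqrt(-92543 + 174250) = sqrt(81707)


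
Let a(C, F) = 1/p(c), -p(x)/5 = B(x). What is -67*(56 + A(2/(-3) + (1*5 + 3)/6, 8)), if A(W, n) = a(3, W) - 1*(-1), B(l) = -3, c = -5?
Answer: -57352/15 ≈ -3823.5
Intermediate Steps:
p(x) = 15 (p(x) = -5*(-3) = 15)
a(C, F) = 1/15
A(W, n) = 16/15 (A(W, n) = 1/15 - 1*(-1) = 1/15 + 1 = 16/15)
-67*(56 + A(2/(-3) + (1*5 + 3)/6, 8)) = -67*(56 + 16/15) = -67*856/15 = -57352/15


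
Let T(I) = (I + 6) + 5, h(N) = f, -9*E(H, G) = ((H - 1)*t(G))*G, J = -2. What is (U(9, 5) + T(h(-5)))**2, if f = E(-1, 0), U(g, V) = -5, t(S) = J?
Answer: 36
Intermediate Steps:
t(S) = -2
E(H, G) = -G*(2 - 2*H)/9 (E(H, G) = -(H - 1)*(-2)*G/9 = -(-1 + H)*(-2)*G/9 = -(2 - 2*H)*G/9 = -G*(2 - 2*H)/9)
f = 0 (f = (2/9)*0*(-1 - 1) = (2/9)*0*(-2) = 0)
h(N) = 0
T(I) = 11 + I (T(I) = (6 + I) + 5 = 11 + I)
(U(9, 5) + T(h(-5)))**2 = (-5 + (11 + 0))**2 = (-5 + 11)**2 = 6**2 = 36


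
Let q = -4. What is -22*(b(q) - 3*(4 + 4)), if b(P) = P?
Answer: 616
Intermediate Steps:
-22*(b(q) - 3*(4 + 4)) = -22*(-4 - 3*(4 + 4)) = -22*(-4 - 3*8) = -22*(-4 - 24) = -22*(-28) = 616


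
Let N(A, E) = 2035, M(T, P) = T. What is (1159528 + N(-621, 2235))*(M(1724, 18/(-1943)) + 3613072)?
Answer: 4198813286148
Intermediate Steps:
(1159528 + N(-621, 2235))*(M(1724, 18/(-1943)) + 3613072) = (1159528 + 2035)*(1724 + 3613072) = 1161563*3614796 = 4198813286148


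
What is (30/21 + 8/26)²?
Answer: 24964/8281 ≈ 3.0146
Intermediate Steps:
(30/21 + 8/26)² = (30*(1/21) + 8*(1/26))² = (10/7 + 4/13)² = (158/91)² = 24964/8281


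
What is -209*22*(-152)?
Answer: 698896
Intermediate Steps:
-209*22*(-152) = -4598*(-152) = 698896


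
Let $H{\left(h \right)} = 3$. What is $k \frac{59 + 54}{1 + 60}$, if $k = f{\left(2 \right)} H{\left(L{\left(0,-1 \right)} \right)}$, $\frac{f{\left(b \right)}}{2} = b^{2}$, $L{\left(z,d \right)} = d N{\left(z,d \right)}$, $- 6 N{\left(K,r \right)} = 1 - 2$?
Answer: $\frac{2712}{61} \approx 44.459$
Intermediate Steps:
$N{\left(K,r \right)} = \frac{1}{6}$ ($N{\left(K,r \right)} = - \frac{1 - 2}{6} = \left(- \frac{1}{6}\right) \left(-1\right) = \frac{1}{6}$)
$L{\left(z,d \right)} = \frac{d}{6}$ ($L{\left(z,d \right)} = d \frac{1}{6} = \frac{d}{6}$)
$f{\left(b \right)} = 2 b^{2}$
$k = 24$ ($k = 2 \cdot 2^{2} \cdot 3 = 2 \cdot 4 \cdot 3 = 8 \cdot 3 = 24$)
$k \frac{59 + 54}{1 + 60} = 24 \frac{59 + 54}{1 + 60} = 24 \cdot \frac{113}{61} = \frac{2712}{61}$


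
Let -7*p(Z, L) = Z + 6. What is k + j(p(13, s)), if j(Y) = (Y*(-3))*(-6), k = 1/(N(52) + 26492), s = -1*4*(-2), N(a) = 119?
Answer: -9100955/186277 ≈ -48.857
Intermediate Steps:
s = 8 (s = -4*(-2) = 8)
p(Z, L) = -6/7 - Z/7 (p(Z, L) = -(Z + 6)/7 = -(6 + Z)/7 = -6/7 - Z/7)
k = 1/26611 (k = 1/(119 + 26492) = 1/26611 ≈ 3.7578e-5)
j(Y) = 18*Y (j(Y) = -3*Y*(-6) = 18*Y)
k + j(p(13, s)) = 1/26611 + 18*(-6/7 - ⅐*13) = 1/26611 + 18*(-6/7 - 13/7) = 1/26611 + 18*(-19/7) = 1/26611 - 342/7 = -9100955/186277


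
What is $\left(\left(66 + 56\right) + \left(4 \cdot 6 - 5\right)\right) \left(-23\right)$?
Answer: $-3243$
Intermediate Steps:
$\left(\left(66 + 56\right) + \left(4 \cdot 6 - 5\right)\right) \left(-23\right) = \left(122 + \left(24 - 5\right)\right) \left(-23\right) = \left(122 + 19\right) \left(-23\right) = 141 \left(-23\right) = -3243$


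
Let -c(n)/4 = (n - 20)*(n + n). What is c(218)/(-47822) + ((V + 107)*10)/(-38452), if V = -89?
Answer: 1658666133/229856443 ≈ 7.2161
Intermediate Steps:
c(n) = -8*n*(-20 + n) (c(n) = -4*(n - 20)*(n + n) = -4*(-20 + n)*2*n = -8*n*(-20 + n))
c(218)/(-47822) + ((V + 107)*10)/(-38452) = (8*218*(20 - 1*218))/(-47822) + ((-89 + 107)*10)/(-38452) = (8*218*(20 - 218))*(-1/47822) + (18*10)*(-1/38452) = (8*218*(-198))*(-1/47822) + 180*(-1/38452) = -345312*(-1/47822) - 45/9613 = 172656/23911 - 45/9613 = 1658666133/229856443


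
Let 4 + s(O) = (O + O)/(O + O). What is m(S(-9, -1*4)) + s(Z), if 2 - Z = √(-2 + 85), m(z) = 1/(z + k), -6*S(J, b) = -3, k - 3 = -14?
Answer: -65/21 ≈ -3.0952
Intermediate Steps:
k = -11 (k = 3 - 14 = -11)
S(J, b) = ½ (S(J, b) = -⅙*(-3) = ½)
m(z) = 1/(-11 + z) (m(z) = 1/(z - 11) = 1/(-11 + z))
Z = 2 - √83 (Z = 2 - √(-2 + 85) = 2 - √83 ≈ -7.1104)
s(O) = -3 (s(O) = -4 + (O + O)/(O + O) = -4 + (2*O)/((2*O)) = -4 + (2*O)*(1/(2*O)) = -4 + 1 = -3)
m(S(-9, -1*4)) + s(Z) = 1/(-11 + ½) - 3 = 1/(-21/2) - 3 = -2/21 - 3 = -65/21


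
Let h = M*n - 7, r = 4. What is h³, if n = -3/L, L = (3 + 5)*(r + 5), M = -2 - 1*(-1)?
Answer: -4657463/13824 ≈ -336.91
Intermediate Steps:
M = -1 (M = -2 + 1 = -1)
L = 72 (L = (3 + 5)*(4 + 5) = 8*9 = 72)
n = -1/24 (n = -3/72 = -3*1/72 = -1/24 ≈ -0.041667)
h = -167/24 (h = -1*(-1/24) - 7 = 1/24 - 7 = -167/24 ≈ -6.9583)
h³ = (-167/24)³ = -4657463/13824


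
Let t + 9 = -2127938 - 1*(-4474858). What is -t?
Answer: -2346911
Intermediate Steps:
t = 2346911 (t = -9 + (-2127938 - 1*(-4474858)) = -9 + (-2127938 + 4474858) = -9 + 2346920 = 2346911)
-t = -1*2346911 = -2346911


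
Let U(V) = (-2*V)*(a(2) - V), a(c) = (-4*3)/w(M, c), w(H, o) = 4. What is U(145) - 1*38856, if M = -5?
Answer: 4064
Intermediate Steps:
a(c) = -3 (a(c) = -4*3/4 = -12*¼ = -3)
U(V) = -2*V*(-3 - V) (U(V) = (-2*V)*(-3 - V) = -2*V*(-3 - V))
U(145) - 1*38856 = 2*145*(3 + 145) - 1*38856 = 2*145*148 - 38856 = 42920 - 38856 = 4064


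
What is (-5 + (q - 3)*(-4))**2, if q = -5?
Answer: 729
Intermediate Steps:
(-5 + (q - 3)*(-4))**2 = (-5 + (-5 - 3)*(-4))**2 = (-5 - 8*(-4))**2 = (-5 + 32)**2 = 27**2 = 729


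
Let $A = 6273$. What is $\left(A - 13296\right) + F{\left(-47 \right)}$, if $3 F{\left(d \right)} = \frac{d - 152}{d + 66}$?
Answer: $- \frac{400510}{57} \approx -7026.5$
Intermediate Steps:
$F{\left(d \right)} = \frac{-152 + d}{3 \left(66 + d\right)}$ ($F{\left(d \right)} = \frac{\left(d - 152\right) \frac{1}{d + 66}}{3} = \frac{\left(-152 + d\right) \frac{1}{66 + d}}{3} = \frac{\frac{1}{66 + d} \left(-152 + d\right)}{3} = \frac{-152 + d}{3 \left(66 + d\right)}$)
$\left(A - 13296\right) + F{\left(-47 \right)} = \left(6273 - 13296\right) + \frac{-152 - 47}{3 \left(66 - 47\right)} = -7023 + \frac{1}{3} \cdot \frac{1}{19} \left(-199\right) = -7023 - \frac{199}{57} = - \frac{400510}{57}$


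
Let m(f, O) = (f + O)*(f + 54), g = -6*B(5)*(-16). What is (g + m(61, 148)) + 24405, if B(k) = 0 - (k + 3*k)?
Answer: 46520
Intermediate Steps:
B(k) = -4*k (B(k) = 0 - 4*k = -4*k)
g = -1920 (g = -(-24)*5*(-16) = -6*(-20)*(-16) = 120*(-16) = -1920)
m(f, O) = (54 + f)*(O + f) (m(f, O) = (O + f)*(54 + f) = (54 + f)*(O + f))
(g + m(61, 148)) + 24405 = (-1920 + (61² + 54*148 + 54*61 + 148*61)) + 24405 = (-1920 + (3721 + 7992 + 3294 + 9028)) + 24405 = (-1920 + 24035) + 24405 = 22115 + 24405 = 46520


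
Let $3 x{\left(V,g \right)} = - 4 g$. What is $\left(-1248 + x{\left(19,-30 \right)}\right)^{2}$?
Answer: $1459264$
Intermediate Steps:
$x{\left(V,g \right)} = - \frac{4 g}{3}$ ($x{\left(V,g \right)} = \frac{\left(-4\right) g}{3} = - \frac{4 g}{3}$)
$\left(-1248 + x{\left(19,-30 \right)}\right)^{2} = \left(-1248 - -40\right)^{2} = \left(-1248 + 40\right)^{2} = \left(-1208\right)^{2} = 1459264$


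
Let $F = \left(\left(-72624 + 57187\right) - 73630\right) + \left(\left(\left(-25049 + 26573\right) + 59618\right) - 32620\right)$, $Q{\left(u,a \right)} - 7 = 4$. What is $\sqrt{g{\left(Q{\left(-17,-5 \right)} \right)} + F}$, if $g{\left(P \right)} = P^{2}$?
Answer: $2 i \sqrt{15106} \approx 245.81 i$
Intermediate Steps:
$Q{\left(u,a \right)} = 11$ ($Q{\left(u,a \right)} = 7 + 4 = 11$)
$F = -60545$ ($F = \left(-15437 - 73630\right) + \left(\left(1524 + 59618\right) - 32620\right) = -89067 + \left(61142 - 32620\right) = -89067 + 28522 = -60545$)
$\sqrt{g{\left(Q{\left(-17,-5 \right)} \right)} + F} = \sqrt{11^{2} - 60545} = \sqrt{121 - 60545} = \sqrt{-60424} = 2 i \sqrt{15106}$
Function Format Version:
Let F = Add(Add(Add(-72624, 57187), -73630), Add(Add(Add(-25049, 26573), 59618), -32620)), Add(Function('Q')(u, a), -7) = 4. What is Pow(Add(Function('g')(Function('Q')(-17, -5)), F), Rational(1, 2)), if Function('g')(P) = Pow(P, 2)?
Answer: Mul(2, I, Pow(15106, Rational(1, 2))) ≈ Mul(245.81, I)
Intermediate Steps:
Function('Q')(u, a) = 11 (Function('Q')(u, a) = Add(7, 4) = 11)
F = -60545 (F = Add(Add(-15437, -73630), Add(Add(1524, 59618), -32620)) = Add(-89067, Add(61142, -32620)) = Add(-89067, 28522) = -60545)
Pow(Add(Function('g')(Function('Q')(-17, -5)), F), Rational(1, 2)) = Pow(Add(Pow(11, 2), -60545), Rational(1, 2)) = Pow(Add(121, -60545), Rational(1, 2)) = Pow(-60424, Rational(1, 2)) = Mul(2, I, Pow(15106, Rational(1, 2)))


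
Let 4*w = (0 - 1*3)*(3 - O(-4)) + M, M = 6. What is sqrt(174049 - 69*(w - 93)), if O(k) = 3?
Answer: 5*sqrt(28858)/2 ≈ 424.69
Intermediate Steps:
w = 3/2 (w = ((0 - 1*3)*(3 - 1*3) + 6)/4 = ((0 - 3)*(3 - 3) + 6)/4 = (-3*0 + 6)/4 = (0 + 6)/4 = (1/4)*6 = 3/2 ≈ 1.5000)
sqrt(174049 - 69*(w - 93)) = sqrt(174049 - 69*(3/2 - 93)) = sqrt(174049 - 69*(-183/2)) = sqrt(174049 + 12627/2) = sqrt(360725/2) = 5*sqrt(28858)/2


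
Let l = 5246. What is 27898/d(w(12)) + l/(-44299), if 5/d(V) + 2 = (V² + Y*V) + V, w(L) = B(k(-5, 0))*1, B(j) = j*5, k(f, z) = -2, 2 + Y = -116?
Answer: 1567062214306/221495 ≈ 7.0749e+6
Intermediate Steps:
Y = -118 (Y = -2 - 116 = -118)
B(j) = 5*j
w(L) = -10 (w(L) = (5*(-2))*1 = -10*1 = -10)
d(V) = 5/(-2 + V² - 117*V) (d(V) = 5/(-2 + ((V² - 118*V) + V)) = 5/(-2 + (V² - 117*V)) = 5/(-2 + V² - 117*V))
27898/d(w(12)) + l/(-44299) = 27898/((5/(-2 + (-10)² - 117*(-10)))) + 5246/(-44299) = 27898/((5/(-2 + 100 + 1170))) + 5246*(-1/44299) = 27898/((5/1268)) - 5246/44299 = 27898/((5*(1/1268))) - 5246/44299 = 27898/(5/1268) - 5246/44299 = 27898*(1268/5) - 5246/44299 = 35374664/5 - 5246/44299 = 1567062214306/221495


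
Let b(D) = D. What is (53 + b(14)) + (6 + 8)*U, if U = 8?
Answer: 179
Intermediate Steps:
(53 + b(14)) + (6 + 8)*U = (53 + 14) + (6 + 8)*8 = 67 + 14*8 = 67 + 112 = 179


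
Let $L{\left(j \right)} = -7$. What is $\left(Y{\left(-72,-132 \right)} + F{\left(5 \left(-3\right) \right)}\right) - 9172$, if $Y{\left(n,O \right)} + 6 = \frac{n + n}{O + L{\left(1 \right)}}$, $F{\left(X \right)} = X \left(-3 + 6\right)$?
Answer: $- \frac{1281853}{139} \approx -9222.0$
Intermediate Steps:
$F{\left(X \right)} = 3 X$ ($F{\left(X \right)} = X 3 = 3 X$)
$Y{\left(n,O \right)} = -6 + \frac{2 n}{-7 + O}$ ($Y{\left(n,O \right)} = -6 + \frac{n + n}{O - 7} = -6 + \frac{2 n}{-7 + O}$)
$\left(Y{\left(-72,-132 \right)} + F{\left(5 \left(-3\right) \right)}\right) - 9172 = \left(\frac{2 \left(21 - 72 - -396\right)}{-7 - 132} + 3 \cdot 5 \left(-3\right)\right) - 9172 = \left(\frac{2 \left(21 - 72 + 396\right)}{-139} + 3 \left(-15\right)\right) - 9172 = \left(2 \left(- \frac{1}{139}\right) 345 - 45\right) - 9172 = \left(- \frac{690}{139} - 45\right) - 9172 = - \frac{6945}{139} - 9172 = - \frac{1281853}{139}$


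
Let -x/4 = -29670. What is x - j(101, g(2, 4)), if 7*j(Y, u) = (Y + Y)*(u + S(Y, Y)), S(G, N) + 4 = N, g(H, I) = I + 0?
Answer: 810358/7 ≈ 1.1577e+5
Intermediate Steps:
x = 118680 (x = -4*(-29670) = 118680)
g(H, I) = I
S(G, N) = -4 + N
j(Y, u) = 2*Y*(-4 + Y + u)/7 (j(Y, u) = ((Y + Y)*(u + (-4 + Y)))/7 = ((2*Y)*(-4 + Y + u))/7 = (2*Y*(-4 + Y + u))/7 = 2*Y*(-4 + Y + u)/7)
x - j(101, g(2, 4)) = 118680 - 2*101*(-4 + 101 + 4)/7 = 118680 - 2*101*101/7 = 118680 - 1*20402/7 = 118680 - 20402/7 = 810358/7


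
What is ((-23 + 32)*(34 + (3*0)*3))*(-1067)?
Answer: -326502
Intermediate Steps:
((-23 + 32)*(34 + (3*0)*3))*(-1067) = (9*(34 + 0*3))*(-1067) = (9*(34 + 0))*(-1067) = (9*34)*(-1067) = 306*(-1067) = -326502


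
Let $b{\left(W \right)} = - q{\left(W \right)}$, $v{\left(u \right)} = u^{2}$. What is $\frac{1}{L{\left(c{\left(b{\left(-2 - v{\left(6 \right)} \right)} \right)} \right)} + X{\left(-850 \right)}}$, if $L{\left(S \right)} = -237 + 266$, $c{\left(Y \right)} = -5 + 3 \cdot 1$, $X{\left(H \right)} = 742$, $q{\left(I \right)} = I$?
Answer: $\frac{1}{771} \approx 0.001297$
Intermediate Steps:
$b{\left(W \right)} = - W$
$c{\left(Y \right)} = -2$ ($c{\left(Y \right)} = -5 + 3 = -2$)
$L{\left(S \right)} = 29$
$\frac{1}{L{\left(c{\left(b{\left(-2 - v{\left(6 \right)} \right)} \right)} \right)} + X{\left(-850 \right)}} = \frac{1}{29 + 742} = \frac{1}{771}$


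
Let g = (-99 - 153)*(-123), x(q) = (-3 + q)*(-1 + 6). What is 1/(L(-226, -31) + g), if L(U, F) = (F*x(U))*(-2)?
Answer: -1/39994 ≈ -2.5004e-5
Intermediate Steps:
x(q) = -15 + 5*q (x(q) = (-3 + q)*5 = -15 + 5*q)
g = 30996 (g = -252*(-123) = 30996)
L(U, F) = -2*F*(-15 + 5*U) (L(U, F) = (F*(-15 + 5*U))*(-2) = -2*F*(-15 + 5*U))
1/(L(-226, -31) + g) = 1/(10*(-31)*(3 - 1*(-226)) + 30996) = 1/(10*(-31)*(3 + 226) + 30996) = 1/(10*(-31)*229 + 30996) = 1/(-70990 + 30996) = 1/(-39994) = -1/39994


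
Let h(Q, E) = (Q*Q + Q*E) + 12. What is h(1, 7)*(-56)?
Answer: -1120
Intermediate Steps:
h(Q, E) = 12 + Q² + E*Q (h(Q, E) = (Q² + E*Q) + 12 = 12 + Q² + E*Q)
h(1, 7)*(-56) = (12 + 1² + 7*1)*(-56) = (12 + 1 + 7)*(-56) = 20*(-56) = -1120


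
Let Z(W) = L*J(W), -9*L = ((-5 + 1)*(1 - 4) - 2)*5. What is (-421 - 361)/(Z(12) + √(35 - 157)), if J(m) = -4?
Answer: -703800/24941 + 31671*I*√122/24941 ≈ -28.219 + 14.026*I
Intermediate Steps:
L = -50/9 (L = -((-5 + 1)*(1 - 4) - 2)*5/9 = -(-4*(-3) - 2)*5/9 = -(12 - 2)*5/9 = -10*5/9 = -⅑*50 = -50/9 ≈ -5.5556)
Z(W) = 200/9 (Z(W) = -50/9*(-4) = 200/9)
(-421 - 361)/(Z(12) + √(35 - 157)) = (-421 - 361)/(200/9 + √(35 - 157)) = -782/(200/9 + √(-122)) = -782/(200/9 + I*√122)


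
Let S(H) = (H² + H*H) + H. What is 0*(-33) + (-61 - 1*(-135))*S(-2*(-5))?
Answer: 15540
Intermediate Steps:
S(H) = H + 2*H² (S(H) = (H² + H²) + H = 2*H² + H = H + 2*H²)
0*(-33) + (-61 - 1*(-135))*S(-2*(-5)) = 0*(-33) + (-61 - 1*(-135))*((-2*(-5))*(1 + 2*(-2*(-5)))) = 0 + (-61 + 135)*(10*(1 + 2*10)) = 0 + 74*(10*(1 + 20)) = 0 + 74*(10*21) = 0 + 74*210 = 0 + 15540 = 15540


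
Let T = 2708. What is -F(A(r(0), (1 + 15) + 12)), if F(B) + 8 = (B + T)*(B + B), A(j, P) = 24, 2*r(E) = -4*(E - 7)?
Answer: -131128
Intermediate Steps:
r(E) = 14 - 2*E (r(E) = (-4*(E - 7))/2 = (-4*(-7 + E))/2 = (28 - 4*E)/2 = 14 - 2*E)
F(B) = -8 + 2*B*(2708 + B) (F(B) = -8 + (B + 2708)*(B + B) = -8 + (2708 + B)*(2*B) = -8 + 2*B*(2708 + B))
-F(A(r(0), (1 + 15) + 12)) = -(-8 + 2*24**2 + 5416*24) = -(-8 + 2*576 + 129984) = -(-8 + 1152 + 129984) = -1*131128 = -131128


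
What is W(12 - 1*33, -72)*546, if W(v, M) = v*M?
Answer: 825552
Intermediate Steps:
W(v, M) = M*v
W(12 - 1*33, -72)*546 = -72*(12 - 1*33)*546 = -72*(12 - 33)*546 = -72*(-21)*546 = 1512*546 = 825552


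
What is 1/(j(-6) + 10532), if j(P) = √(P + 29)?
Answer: 10532/110923001 - √23/110923001 ≈ 9.4905e-5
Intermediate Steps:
j(P) = √(29 + P)
1/(j(-6) + 10532) = 1/(√(29 - 6) + 10532) = 1/(√23 + 10532) = 1/(10532 + √23)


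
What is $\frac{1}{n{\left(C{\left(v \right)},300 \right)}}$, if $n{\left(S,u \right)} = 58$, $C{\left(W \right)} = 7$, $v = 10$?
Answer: $\frac{1}{58} \approx 0.017241$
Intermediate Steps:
$\frac{1}{n{\left(C{\left(v \right)},300 \right)}} = \frac{1}{58}$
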